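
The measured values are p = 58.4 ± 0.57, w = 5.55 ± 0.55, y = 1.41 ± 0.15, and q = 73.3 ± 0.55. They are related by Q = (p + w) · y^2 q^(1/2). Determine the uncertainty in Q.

Let u = p + w = 63.9. δu = √(δp² + δw²) = √(0.325 + 0.303) = 0.792, so δu/u = 0.0124.
Q is then a monomial in u, y, q:
δQ/Q = √((δu/u)² + (2·δy/y)² + (½·δq/q)²) = √(0.000153 + 0.0453 + 1.41e-05) = 0.213
Q = 1090, so δQ = 0.213 × 1090 = 232.

232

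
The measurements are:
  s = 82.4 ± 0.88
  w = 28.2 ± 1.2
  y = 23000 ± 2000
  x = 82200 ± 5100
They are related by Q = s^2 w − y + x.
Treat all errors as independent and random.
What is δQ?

10600

Let p = s^2·w = 1.91e+05. δp/p = √((2·δs/s)² + (1·δw/w)²) = √(0.000456 + 0.00181) = 0.0476, so δp = 9120.
Q = p − y + x: δQ = √(δp² + δy² + δx²) = √(8.31e+07 + 4e+06 + 2.6e+07) = 10600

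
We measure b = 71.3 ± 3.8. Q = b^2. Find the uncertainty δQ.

For a monomial Q ∝ b^2, fractional errors add in quadrature:
  (2·δb/b)² = (2×0.0533)² = 0.0114
δQ/Q = √(0.0114) = 0.107
Q = 5080, so δQ = 0.107 × 5080 = 542.

542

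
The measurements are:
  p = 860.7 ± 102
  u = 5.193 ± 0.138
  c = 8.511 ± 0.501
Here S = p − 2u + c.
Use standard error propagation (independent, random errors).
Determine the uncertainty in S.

102

Each term contributes (cᵢ δxᵢ)² to (δS)²:
  (δp)² = 10400;  (2·δu)² = 0.0762;  (δc)² = 0.251
δS = √(10400) = 102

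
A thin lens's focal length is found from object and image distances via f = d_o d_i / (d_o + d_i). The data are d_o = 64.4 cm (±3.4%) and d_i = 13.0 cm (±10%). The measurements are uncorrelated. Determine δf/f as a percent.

8.34%

∂f/∂d_o = (d_i/(d_o+d_i))² = 0.0282;  ∂f/∂d_i = (d_o/(d_o+d_i))² = 0.692
δf = √((∂f/∂d_o · δd_o)² + (∂f/∂d_i · δd_i)²) = √(0.00382 + 0.810) = 0.902 cm
f = 10.8 cm, so δf/f = 0.902/10.8 = 0.0834.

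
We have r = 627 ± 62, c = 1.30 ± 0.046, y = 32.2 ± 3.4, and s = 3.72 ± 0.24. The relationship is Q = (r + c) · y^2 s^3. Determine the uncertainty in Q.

1.02e+07

Let u = r + c = 628. δu = √(δr² + δc²) = √(3840 + 0.00212) = 62.0, so δu/u = 0.0987.
Q is then a monomial in u, y, s:
δQ/Q = √((δu/u)² + (2·δy/y)² + (3·δs/s)²) = √(0.00974 + 0.0446 + 0.0375) = 0.303
Q = 3.35e+07, so δQ = 0.303 × 3.35e+07 = 1.02e+07.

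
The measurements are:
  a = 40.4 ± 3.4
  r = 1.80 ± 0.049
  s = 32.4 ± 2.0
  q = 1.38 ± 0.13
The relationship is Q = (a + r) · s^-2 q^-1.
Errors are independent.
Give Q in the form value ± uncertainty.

Let u = a + r = 42.2. δu = √(δa² + δr²) = √(11.6 + 0.00240) = 3.40, so δu/u = 0.0806.
Q is then a monomial in u, s, q:
δQ/Q = √((δu/u)² + (-2·δs/s)² + (-1·δq/q)²) = √(0.00649 + 0.0152 + 0.00887) = 0.175
Q = 0.0291, so δQ = 0.175 × 0.0291 = 0.00510.

0.0291 ± 0.00510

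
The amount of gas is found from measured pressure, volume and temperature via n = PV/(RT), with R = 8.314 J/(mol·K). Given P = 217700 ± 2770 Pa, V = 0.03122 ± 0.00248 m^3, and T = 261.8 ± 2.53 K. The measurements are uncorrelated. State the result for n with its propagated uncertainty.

3.123 ± 0.253 mol

Since n is a product/quotient, work with relative uncertainties:
  (1·δP/P)² = (1×0.0127)² = 0.000162;  (1·δV/V)² = (1×0.0794)² = 0.00631;  (-1·δT/T)² = (-1×0.00966)² = 9.34e-05
δn/n = √(0.00657) = 0.0810
n = 3.123 mol, so δn = 0.0810 × 3.123 = 0.253 mol.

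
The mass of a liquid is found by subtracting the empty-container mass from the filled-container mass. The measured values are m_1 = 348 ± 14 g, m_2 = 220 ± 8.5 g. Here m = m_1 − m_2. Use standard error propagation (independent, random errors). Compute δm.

16.4 g

m is a linear combination, so absolute uncertainties add in quadrature:
  (δm_1)² = 196;  (δm_2)² = 72.2
δm = √(268) = 16.4 g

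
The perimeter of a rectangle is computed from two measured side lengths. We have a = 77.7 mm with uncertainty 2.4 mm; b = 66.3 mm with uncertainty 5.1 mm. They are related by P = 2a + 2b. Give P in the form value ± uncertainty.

288 ± 11.3 mm

Each term contributes (cᵢ δxᵢ)² to (δP)²:
  (2·δa)² = 23.0;  (2·δb)² = 104
δP = √(127) = 11.3 mm
P = 288 mm.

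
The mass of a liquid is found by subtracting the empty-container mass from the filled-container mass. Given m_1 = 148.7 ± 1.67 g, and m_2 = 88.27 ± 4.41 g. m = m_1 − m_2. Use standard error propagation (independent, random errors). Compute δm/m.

Each term contributes (cᵢ δxᵢ)² to (δm)²:
  (δm_1)² = 2.79;  (δm_2)² = 19.4
δm = √(22.2) = 4.72 g
m = 60.43 g, so δm/m = 4.72/60.43 = 0.0780.

0.0780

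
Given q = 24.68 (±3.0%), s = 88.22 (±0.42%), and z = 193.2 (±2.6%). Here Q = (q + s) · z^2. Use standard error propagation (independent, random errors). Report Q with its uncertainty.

(4.214 ± 0.221) × 10^6

Let u = q + s = 112.9. δu = √(δq² + δs²) = √(0.548 + 0.137) = 0.828, so δu/u = 0.00733.
Q is then a monomial in u, z:
δQ/Q = √((δu/u)² + (2·δz/z)²) = √(5.38e-05 + 0.00270) = 0.0525
Q = 4.214e+06, so δQ = 0.0525 × 4.214e+06 = 2.21e+05.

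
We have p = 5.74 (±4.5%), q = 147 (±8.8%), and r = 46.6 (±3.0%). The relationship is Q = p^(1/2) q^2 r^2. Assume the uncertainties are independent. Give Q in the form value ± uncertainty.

Each factor contributes (exponent × relative error)² to (δQ/Q)²:
  (½·δp/p)² = (0.5×0.0450)² = 0.000506;  (2·δq/q)² = (2×0.0880)² = 0.0310;  (2·δr/r)² = (2×0.0300)² = 0.00360
δQ/Q = √(0.0351) = 0.187
Q = 1.12e+08, so δQ = 0.187 × 1.12e+08 = 2.11e+07.

(1.12 ± 0.211) × 10^8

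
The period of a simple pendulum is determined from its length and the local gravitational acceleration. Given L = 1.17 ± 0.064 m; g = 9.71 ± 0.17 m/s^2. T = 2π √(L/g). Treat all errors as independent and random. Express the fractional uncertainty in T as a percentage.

Each factor contributes (exponent × relative error)² to (δT/T)²:
  (½·δL/L)² = (0.5×0.0547)² = 0.000748;  (−½·δg/g)² = (-0.5×0.0175)² = 7.66e-05
δT/T = √(0.000825) = 0.0287

2.87%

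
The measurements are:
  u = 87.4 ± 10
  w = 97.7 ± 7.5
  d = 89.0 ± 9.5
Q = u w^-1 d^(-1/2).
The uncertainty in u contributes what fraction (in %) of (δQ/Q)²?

(δQ/Q)² = (1·δu/u)² + (-1·δw/w)² + (−½·δd/d)²
  u term: (1×0.114)² = 0.0131
  w term: (-1×0.0768)² = 0.00589
  d term: (-0.5×0.107)² = 0.00285
Total = 0.0218. Share from u = 0.0131/0.0218 = 0.600.

60.0%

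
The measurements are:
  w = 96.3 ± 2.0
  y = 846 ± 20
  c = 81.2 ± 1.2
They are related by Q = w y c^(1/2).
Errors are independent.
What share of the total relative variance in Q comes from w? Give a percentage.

41.3%

(δQ/Q)² = (1·δw/w)² + (1·δy/y)² + (½·δc/c)²
  w term: (1×0.0208)² = 0.000431
  y term: (1×0.0236)² = 0.000559
  c term: (0.5×0.0148)² = 5.46e-05
Total = 0.00104. Share from w = 0.000431/0.00104 = 0.413.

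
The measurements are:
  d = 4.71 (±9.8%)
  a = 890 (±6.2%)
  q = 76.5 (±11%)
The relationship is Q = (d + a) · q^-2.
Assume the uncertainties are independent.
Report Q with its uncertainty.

Let u = d + a = 895. δu = √(δd² + δa²) = √(0.213 + 3040) = 55.2, so δu/u = 0.0617.
Q is then a monomial in u, q:
δQ/Q = √((δu/u)² + (-2·δq/q)²) = √(0.00380 + 0.0484) = 0.228
Q = 0.153, so δQ = 0.228 × 0.153 = 0.0349.

0.153 ± 0.0349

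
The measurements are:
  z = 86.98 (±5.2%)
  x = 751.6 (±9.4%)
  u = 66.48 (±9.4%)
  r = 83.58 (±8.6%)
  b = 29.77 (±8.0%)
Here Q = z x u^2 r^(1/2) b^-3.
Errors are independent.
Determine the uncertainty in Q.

32600

For a monomial Q ∝ z, x, u^2, r^(1/2), b^-3, fractional errors add in quadrature:
  (1·δz/z)² = (1×0.0520)² = 0.00270;  (1·δx/x)² = (1×0.0940)² = 0.00884;  (2·δu/u)² = (2×0.0940)² = 0.0353;  (½·δr/r)² = (0.5×0.0860)² = 0.00185;  (-3·δb/b)² = (-3×0.0800)² = 0.0576
δQ/Q = √(0.106) = 0.326
Q = 100100, so δQ = 0.326 × 100100 = 32600.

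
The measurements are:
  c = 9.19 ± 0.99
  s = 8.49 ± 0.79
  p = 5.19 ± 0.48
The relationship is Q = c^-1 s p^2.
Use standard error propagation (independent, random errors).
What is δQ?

Since Q is a product/quotient, work with relative uncertainties:
  (-1·δc/c)² = (-1×0.108)² = 0.0116;  (1·δs/s)² = (1×0.0931)² = 0.00866;  (2·δp/p)² = (2×0.0925)² = 0.0342
δQ/Q = √(0.0545) = 0.233
Q = 24.9, so δQ = 0.233 × 24.9 = 5.81.

5.81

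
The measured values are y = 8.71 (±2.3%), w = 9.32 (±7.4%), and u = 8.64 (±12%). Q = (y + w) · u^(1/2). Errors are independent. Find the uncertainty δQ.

3.82

Let h = y + w = 18.0. δh = √(δy² + δw²) = √(0.0401 + 0.476) = 0.718, so δh/h = 0.0398.
Q is then a monomial in h, u:
δQ/Q = √((δh/h)² + (½·δu/u)²) = √(0.00159 + 0.00360) = 0.0720
Q = 53.0, so δQ = 0.0720 × 53.0 = 3.82.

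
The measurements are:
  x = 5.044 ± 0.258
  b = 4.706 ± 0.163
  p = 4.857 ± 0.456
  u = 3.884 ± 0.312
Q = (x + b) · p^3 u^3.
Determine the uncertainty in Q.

24300

Let w = x + b = 9.750. δw = √(δx² + δb²) = √(0.0666 + 0.0266) = 0.305, so δw/w = 0.0313.
Q is then a monomial in w, p, u:
δQ/Q = √((δw/w)² + (3·δp/p)² + (3·δu/u)²) = √(0.000980 + 0.0793 + 0.0581) = 0.372
Q = 65460, so δQ = 0.372 × 65460 = 24300.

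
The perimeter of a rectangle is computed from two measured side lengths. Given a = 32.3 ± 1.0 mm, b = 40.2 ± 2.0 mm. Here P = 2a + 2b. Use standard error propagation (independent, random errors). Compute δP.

P is a linear combination, so absolute uncertainties add in quadrature:
  (2·δa)² = 4.00;  (2·δb)² = 16.0
δP = √(20.0) = 4.47 mm

4.47 mm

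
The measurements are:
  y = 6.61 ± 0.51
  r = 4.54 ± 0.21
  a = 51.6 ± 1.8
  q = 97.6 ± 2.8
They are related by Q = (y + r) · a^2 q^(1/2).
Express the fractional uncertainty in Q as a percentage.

8.67%

Let u = y + r = 11.2. δu = √(δy² + δr²) = √(0.260 + 0.0441) = 0.552, so δu/u = 0.0495.
Q is then a monomial in u, a, q:
δQ/Q = √((δu/u)² + (2·δa/a)² + (½·δq/q)²) = √(0.00245 + 0.00487 + 0.000206) = 0.0867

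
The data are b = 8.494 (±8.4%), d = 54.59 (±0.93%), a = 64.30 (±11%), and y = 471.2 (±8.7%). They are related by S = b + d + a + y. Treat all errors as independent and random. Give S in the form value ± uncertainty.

For a sum/difference, combine absolute errors in quadrature:
  (δb)² = 0.509;  (δd)² = 0.258;  (δa)² = 50.0;  (δy)² = 1680
δS = √(1730) = 41.6
S = 598.6.

598.6 ± 41.6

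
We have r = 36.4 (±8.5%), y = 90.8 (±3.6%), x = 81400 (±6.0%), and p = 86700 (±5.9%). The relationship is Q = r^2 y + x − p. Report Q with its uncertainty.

Let w = r^2·y = 1.2e+05. δw/w = √((2·δr/r)² + (1·δy/y)²) = √(0.0289 + 0.00130) = 0.174, so δw = 20900.
Q = w + x − p: δQ = √(δw² + δx² + δp²) = √(4.37e+08 + 2.39e+07 + 2.62e+07) = 22100
Q = 1.15e+05.

(1.15 ± 0.221) × 10^5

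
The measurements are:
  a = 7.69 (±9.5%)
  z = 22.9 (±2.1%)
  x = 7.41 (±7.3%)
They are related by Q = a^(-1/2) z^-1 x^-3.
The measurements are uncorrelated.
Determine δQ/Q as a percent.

For a monomial Q ∝ a^(-1/2), z^-1, x^-3, fractional errors add in quadrature:
  (−½·δa/a)² = (-0.5×0.0950)² = 0.00226;  (-1·δz/z)² = (-1×0.0210)² = 0.000441;  (-3·δx/x)² = (-3×0.0730)² = 0.0480
δQ/Q = √(0.0507) = 0.225

22.5%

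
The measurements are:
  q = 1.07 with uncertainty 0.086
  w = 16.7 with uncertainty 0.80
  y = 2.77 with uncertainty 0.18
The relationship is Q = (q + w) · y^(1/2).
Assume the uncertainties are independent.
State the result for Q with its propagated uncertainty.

29.6 ± 1.65

Let u = q + w = 17.8. δu = √(δq² + δw²) = √(0.00740 + 0.640) = 0.805, so δu/u = 0.0453.
Q is then a monomial in u, y:
δQ/Q = √((δu/u)² + (½·δy/y)²) = √(0.00205 + 0.00106) = 0.0557
Q = 29.6, so δQ = 0.0557 × 29.6 = 1.65.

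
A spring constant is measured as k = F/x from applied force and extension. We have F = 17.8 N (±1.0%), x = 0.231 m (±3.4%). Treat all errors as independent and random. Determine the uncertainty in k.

2.73 N/m

Since k is a product/quotient, work with relative uncertainties:
  (1·δF/F)² = (1×0.0100)² = 0.000100;  (-1·δx/x)² = (-1×0.0340)² = 0.00116
δk/k = √(0.00126) = 0.0354
k = 77.1 N/m, so δk = 0.0354 × 77.1 = 2.73 N/m.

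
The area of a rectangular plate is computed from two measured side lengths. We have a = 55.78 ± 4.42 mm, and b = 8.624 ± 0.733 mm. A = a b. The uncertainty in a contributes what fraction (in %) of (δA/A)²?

(δA/A)² = (1·δa/a)² + (1·δb/b)²
  a term: (1×0.0792)² = 0.00628
  b term: (1×0.0850)² = 0.00722
Total = 0.0135. Share from a = 0.00628/0.0135 = 0.465.

46.5%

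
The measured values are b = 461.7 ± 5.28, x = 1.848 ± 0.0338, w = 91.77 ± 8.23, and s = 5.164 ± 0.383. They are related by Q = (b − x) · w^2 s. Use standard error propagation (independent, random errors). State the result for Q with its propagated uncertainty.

Let u = b − x = 459.9. δu = √(δb² + δx²) = √(27.9 + 0.00114) = 5.28, so δu/u = 0.0115.
Q is then a monomial in u, w, s:
δQ/Q = √((δu/u)² + (2·δw/w)² + (1·δs/s)²) = √(0.000132 + 0.0322 + 0.00550) = 0.194
Q = 2e+07, so δQ = 0.194 × 2e+07 = 3.89e+06.

(2.000 ± 0.389) × 10^7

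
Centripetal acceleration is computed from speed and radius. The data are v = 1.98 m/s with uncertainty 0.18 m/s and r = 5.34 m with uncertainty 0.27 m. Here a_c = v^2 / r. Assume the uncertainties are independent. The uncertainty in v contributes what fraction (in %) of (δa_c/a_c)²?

92.8%

(δa_c/a_c)² = (2·δv/v)² + (-1·δr/r)²
  v term: (2×0.0909)² = 0.0331
  r term: (-1×0.0506)² = 0.00256
Total = 0.0356. Share from v = 0.0331/0.0356 = 0.928.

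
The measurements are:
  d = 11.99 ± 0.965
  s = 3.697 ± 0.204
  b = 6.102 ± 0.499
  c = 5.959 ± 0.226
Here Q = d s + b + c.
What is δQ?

4.36

Let p = d·s = 44.33. δp/p = √((1·δd/d)² + (1·δs/s)²) = √(0.00648 + 0.00304) = 0.0976, so δp = 4.33.
Q = p + b + c: δQ = √(δp² + δb² + δc²) = √(18.7 + 0.249 + 0.0511) = 4.36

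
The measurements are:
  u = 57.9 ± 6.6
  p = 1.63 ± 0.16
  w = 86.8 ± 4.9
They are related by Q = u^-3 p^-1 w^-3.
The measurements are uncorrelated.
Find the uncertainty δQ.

1.9e-12

For a monomial Q ∝ u^-3, p^-1, w^-3, fractional errors add in quadrature:
  (-3·δu/u)² = (-3×0.114)² = 0.117;  (-1·δp/p)² = (-1×0.0982)² = 0.00964;  (-3·δw/w)² = (-3×0.0565)² = 0.0287
δQ/Q = √(0.155) = 0.394
Q = 4.83e-12, so δQ = 0.394 × 4.83e-12 = 1.9e-12.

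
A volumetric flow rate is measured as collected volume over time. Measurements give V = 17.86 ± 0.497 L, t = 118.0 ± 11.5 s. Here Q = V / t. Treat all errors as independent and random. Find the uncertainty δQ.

Since Q is a product/quotient, work with relative uncertainties:
  (1·δV/V)² = (1×0.0278)² = 0.000774;  (-1·δt/t)² = (-1×0.0975)² = 0.00950
δQ/Q = √(0.0103) = 0.101
Q = 0.1514 L/s, so δQ = 0.101 × 0.1514 = 0.0153 L/s.

0.0153 L/s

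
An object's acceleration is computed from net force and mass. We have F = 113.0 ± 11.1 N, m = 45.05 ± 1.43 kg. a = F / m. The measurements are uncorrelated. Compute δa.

Each factor contributes (exponent × relative error)² to (δa/a)²:
  (1·δF/F)² = (1×0.0982)² = 0.00965;  (-1·δm/m)² = (-1×0.0317)² = 0.00101
δa/a = √(0.0107) = 0.103
a = 2.508 m/s^2, so δa = 0.103 × 2.508 = 0.259 m/s^2.

0.259 m/s^2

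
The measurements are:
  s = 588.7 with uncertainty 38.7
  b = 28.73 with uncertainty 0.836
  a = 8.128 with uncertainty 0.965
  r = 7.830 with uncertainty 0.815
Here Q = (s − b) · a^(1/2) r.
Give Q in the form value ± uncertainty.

Let u = s − b = 560.0. δu = √(δs² + δb²) = √(1500 + 0.699) = 38.7, so δu/u = 0.0691.
Q is then a monomial in u, a, r:
δQ/Q = √((δu/u)² + (½·δa/a)² + (1·δr/r)²) = √(0.00478 + 0.00352 + 0.0108) = 0.138
Q = 12500, so δQ = 0.138 × 12500 = 1730.

12500 ± 1730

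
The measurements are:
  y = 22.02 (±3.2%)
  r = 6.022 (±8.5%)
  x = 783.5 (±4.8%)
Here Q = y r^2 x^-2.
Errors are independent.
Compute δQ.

0.000257

Relative error in a monomial: (δQ/Q)² = Σ (nᵢ · δxᵢ/xᵢ)².
  (1·δy/y)² = (1×0.0320)² = 0.00102;  (2·δr/r)² = (2×0.0850)² = 0.0289;  (-2·δx/x)² = (-2×0.0480)² = 0.00922
δQ/Q = √(0.0391) = 0.198
Q = 0.001301, so δQ = 0.198 × 0.001301 = 0.000257.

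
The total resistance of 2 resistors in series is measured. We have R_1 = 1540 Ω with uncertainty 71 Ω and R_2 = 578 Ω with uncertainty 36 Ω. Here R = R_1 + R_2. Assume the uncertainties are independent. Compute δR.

Sums and differences: (δR)² = Σ (cᵢ δxᵢ)².
  (δR_1)² = 5040;  (δR_2)² = 1300
δR = √(6340) = 79.6 Ω

79.6 Ω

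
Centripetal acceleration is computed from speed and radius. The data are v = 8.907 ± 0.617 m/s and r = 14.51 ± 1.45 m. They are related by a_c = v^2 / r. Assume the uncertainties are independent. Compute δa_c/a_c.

0.171

Relative error in a monomial: (δa_c/a_c)² = Σ (nᵢ · δxᵢ/xᵢ)².
  (2·δv/v)² = (2×0.0693)² = 0.0192;  (-1·δr/r)² = (-1×0.0999)² = 0.00999
δa_c/a_c = √(0.0292) = 0.171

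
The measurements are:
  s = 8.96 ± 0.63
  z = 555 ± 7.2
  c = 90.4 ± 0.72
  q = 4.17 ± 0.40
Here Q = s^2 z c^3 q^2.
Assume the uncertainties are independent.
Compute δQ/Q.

0.239

Relative error in a monomial: (δQ/Q)² = Σ (nᵢ · δxᵢ/xᵢ)².
  (2·δs/s)² = (2×0.0703)² = 0.0198;  (1·δz/z)² = (1×0.0130)² = 0.000168;  (3·δc/c)² = (3×0.00796)² = 0.000571;  (2·δq/q)² = (2×0.0959)² = 0.0368
δQ/Q = √(0.0573) = 0.239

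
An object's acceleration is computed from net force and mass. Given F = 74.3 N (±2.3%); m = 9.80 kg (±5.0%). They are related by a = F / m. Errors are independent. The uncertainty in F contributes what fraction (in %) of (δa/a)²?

17.5%

(δa/a)² = (1·δF/F)² + (-1·δm/m)²
  F term: (1×0.0230)² = 0.000529
  m term: (-1×0.0500)² = 0.00250
Total = 0.00303. Share from F = 0.000529/0.00303 = 0.175.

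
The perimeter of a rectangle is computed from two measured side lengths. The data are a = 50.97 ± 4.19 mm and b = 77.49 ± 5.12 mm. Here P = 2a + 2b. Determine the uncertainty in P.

For a sum/difference, combine absolute errors in quadrature:
  (2·δa)² = 70.2;  (2·δb)² = 105
δP = √(175) = 13.2 mm

13.2 mm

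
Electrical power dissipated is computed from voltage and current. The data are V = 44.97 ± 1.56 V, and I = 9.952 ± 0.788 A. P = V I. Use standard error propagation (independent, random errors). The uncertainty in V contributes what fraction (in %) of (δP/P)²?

(δP/P)² = (1·δV/V)² + (1·δI/I)²
  V term: (1×0.0347)² = 0.00120
  I term: (1×0.0792)² = 0.00627
Total = 0.00747. Share from V = 0.00120/0.00747 = 0.161.

16.1%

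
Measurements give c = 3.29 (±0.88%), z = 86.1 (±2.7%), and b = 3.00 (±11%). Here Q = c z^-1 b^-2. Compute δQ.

Relative error in a monomial: (δQ/Q)² = Σ (nᵢ · δxᵢ/xᵢ)².
  (1·δc/c)² = (1×0.00880)² = 7.74e-05;  (-1·δz/z)² = (-1×0.0270)² = 0.000729;  (-2·δb/b)² = (-2×0.110)² = 0.0484
δQ/Q = √(0.0492) = 0.222
Q = 0.00425, so δQ = 0.222 × 0.00425 = 0.000942.

0.000942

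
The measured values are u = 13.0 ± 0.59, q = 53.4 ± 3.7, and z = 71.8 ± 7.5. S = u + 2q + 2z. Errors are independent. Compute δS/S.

0.0635

Each term contributes (cᵢ δxᵢ)² to (δS)²:
  (δu)² = 0.348;  (2·δq)² = 54.8;  (2·δz)² = 225
δS = √(280) = 16.7
S = 263, so δS/S = 16.7/263 = 0.0635.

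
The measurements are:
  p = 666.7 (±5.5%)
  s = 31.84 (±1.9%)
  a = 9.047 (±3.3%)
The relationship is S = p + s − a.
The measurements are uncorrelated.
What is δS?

Each term contributes (cᵢ δxᵢ)² to (δS)²:
  (δp)² = 1340;  (δs)² = 0.366;  (δa)² = 0.0891
δS = √(1350) = 36.7

36.7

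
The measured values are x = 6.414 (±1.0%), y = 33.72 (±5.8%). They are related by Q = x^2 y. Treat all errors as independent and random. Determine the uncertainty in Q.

85.1

Relative error in a monomial: (δQ/Q)² = Σ (nᵢ · δxᵢ/xᵢ)².
  (2·δx/x)² = (2×0.0100)² = 0.000400;  (1·δy/y)² = (1×0.0580)² = 0.00336
δQ/Q = √(0.00376) = 0.0614
Q = 1387, so δQ = 0.0614 × 1387 = 85.1.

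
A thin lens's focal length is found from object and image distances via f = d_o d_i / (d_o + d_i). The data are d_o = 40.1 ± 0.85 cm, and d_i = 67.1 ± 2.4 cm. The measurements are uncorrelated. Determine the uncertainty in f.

0.473 cm

∂f/∂d_o = (d_i/(d_o+d_i))² = 0.392;  ∂f/∂d_i = (d_o/(d_o+d_i))² = 0.140
δf = √((∂f/∂d_o · δd_o)² + (∂f/∂d_i · δd_i)²) = √(0.111 + 0.113) = 0.473 cm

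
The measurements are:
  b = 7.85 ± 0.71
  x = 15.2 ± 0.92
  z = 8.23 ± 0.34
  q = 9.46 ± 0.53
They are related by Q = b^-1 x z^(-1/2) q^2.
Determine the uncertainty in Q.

For a monomial Q ∝ b^-1, x, z^(-1/2), q^2, fractional errors add in quadrature:
  (-1·δb/b)² = (-1×0.0904)² = 0.00818;  (1·δx/x)² = (1×0.0605)² = 0.00366;  (−½·δz/z)² = (-0.5×0.0413)² = 0.000427;  (2·δq/q)² = (2×0.0560)² = 0.0126
δQ/Q = √(0.0248) = 0.158
Q = 60.4, so δQ = 0.158 × 60.4 = 9.52.

9.52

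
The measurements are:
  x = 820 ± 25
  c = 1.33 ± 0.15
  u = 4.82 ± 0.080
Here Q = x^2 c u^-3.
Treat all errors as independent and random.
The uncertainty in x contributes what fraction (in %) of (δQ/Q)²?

19.7%

(δQ/Q)² = (2·δx/x)² + (1·δc/c)² + (-3·δu/u)²
  x term: (2×0.0305)² = 0.00372
  c term: (1×0.113)² = 0.0127
  u term: (-3×0.0166)² = 0.00248
Total = 0.0189. Share from x = 0.00372/0.0189 = 0.197.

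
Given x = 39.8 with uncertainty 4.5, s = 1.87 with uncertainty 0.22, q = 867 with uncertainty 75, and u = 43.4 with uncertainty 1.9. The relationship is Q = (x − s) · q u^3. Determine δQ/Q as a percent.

19.7%

Let w = x − s = 37.9. δw = √(δx² + δs²) = √(20.2 + 0.0484) = 4.51, so δw/w = 0.119.
Q is then a monomial in w, q, u:
δQ/Q = √((δw/w)² + (1·δq/q)² + (3·δu/u)²) = √(0.0141 + 0.00748 + 0.0172) = 0.197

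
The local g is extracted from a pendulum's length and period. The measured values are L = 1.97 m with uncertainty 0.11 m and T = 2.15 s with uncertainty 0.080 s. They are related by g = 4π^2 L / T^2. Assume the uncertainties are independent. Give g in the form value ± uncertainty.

16.8 ± 1.57 m/s^2

Relative error in a monomial: (δg/g)² = Σ (nᵢ · δxᵢ/xᵢ)².
  (1·δL/L)² = (1×0.0558)² = 0.00312;  (-2·δT/T)² = (-2×0.0372)² = 0.00554
δg/g = √(0.00866) = 0.0930
g = 16.8 m/s^2, so δg = 0.0930 × 16.8 = 1.57 m/s^2.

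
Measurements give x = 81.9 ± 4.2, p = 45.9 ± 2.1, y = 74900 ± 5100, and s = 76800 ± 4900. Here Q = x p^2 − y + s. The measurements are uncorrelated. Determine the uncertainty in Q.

19400

Let w = x·p^2 = 1.73e+05. δw/w = √((1·δx/x)² + (2·δp/p)²) = √(0.00263 + 0.00837) = 0.105, so δw = 18100.
Q = w − y + s: δQ = √(δw² + δy² + δs²) = √(3.28e+08 + 2.6e+07 + 2.4e+07) = 19400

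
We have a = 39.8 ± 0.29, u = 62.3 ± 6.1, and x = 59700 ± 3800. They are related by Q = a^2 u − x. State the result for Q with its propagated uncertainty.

39000 ± 10500

Let p = a^2·u = 98700. δp/p = √((2·δa/a)² + (1·δu/u)²) = √(0.000212 + 0.00959) = 0.0990, so δp = 9770.
Q = p − x: δQ = √(δp² + δx²) = √(9.54e+07 + 1.44e+07) = 10500
Q = 39000.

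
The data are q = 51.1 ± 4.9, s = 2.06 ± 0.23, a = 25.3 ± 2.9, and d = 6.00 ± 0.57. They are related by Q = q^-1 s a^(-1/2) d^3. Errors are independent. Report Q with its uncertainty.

1.73 ± 0.564

Since Q is a product/quotient, work with relative uncertainties:
  (-1·δq/q)² = (-1×0.0959)² = 0.00919;  (1·δs/s)² = (1×0.112)² = 0.0125;  (−½·δa/a)² = (-0.5×0.115)² = 0.00328;  (3·δd/d)² = (3×0.0950)² = 0.0812
δQ/Q = √(0.106) = 0.326
Q = 1.73, so δQ = 0.326 × 1.73 = 0.564.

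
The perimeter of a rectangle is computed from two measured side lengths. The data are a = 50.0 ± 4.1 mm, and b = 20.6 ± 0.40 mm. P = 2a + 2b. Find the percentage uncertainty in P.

Sums and differences: (δP)² = Σ (cᵢ δxᵢ)².
  (2·δa)² = 67.2;  (2·δb)² = 0.640
δP = √(67.9) = 8.24 mm
P = 141 mm, so δP/P = 8.24/141 = 0.0583.

5.83%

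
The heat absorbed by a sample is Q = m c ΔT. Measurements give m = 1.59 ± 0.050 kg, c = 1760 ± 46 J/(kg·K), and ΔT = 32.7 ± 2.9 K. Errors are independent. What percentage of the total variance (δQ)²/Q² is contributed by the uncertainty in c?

(δQ/Q)² = (1·δm/m)² + (1·δc/c)² + (1·δΔT/ΔT)²
  m term: (1×0.0314)² = 0.000989
  c term: (1×0.0261)² = 0.000683
  ΔT term: (1×0.0887)² = 0.00787
Total = 0.00954. Share from c = 0.000683/0.00954 = 0.0716.

7.16%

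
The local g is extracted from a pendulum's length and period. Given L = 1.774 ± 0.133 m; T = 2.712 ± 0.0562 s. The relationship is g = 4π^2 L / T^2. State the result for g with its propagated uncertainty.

g is a product of powers, so relative uncertainties combine in quadrature:
  (1·δL/L)² = (1×0.0750)² = 0.00562;  (-2·δT/T)² = (-2×0.0207)² = 0.00172
δg/g = √(0.00734) = 0.0857
g = 9.522 m/s^2, so δg = 0.0857 × 9.522 = 0.816 m/s^2.

9.522 ± 0.816 m/s^2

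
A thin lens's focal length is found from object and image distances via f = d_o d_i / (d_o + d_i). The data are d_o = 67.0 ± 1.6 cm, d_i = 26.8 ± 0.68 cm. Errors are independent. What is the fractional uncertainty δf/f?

∂f/∂d_o = (d_i/(d_o+d_i))² = 0.0816;  ∂f/∂d_i = (d_o/(d_o+d_i))² = 0.510
δf = √((∂f/∂d_o · δd_o)² + (∂f/∂d_i · δd_i)²) = √(0.0171 + 0.120) = 0.371 cm
f = 19.1 cm, so δf/f = 0.371/19.1 = 0.0194.

0.0194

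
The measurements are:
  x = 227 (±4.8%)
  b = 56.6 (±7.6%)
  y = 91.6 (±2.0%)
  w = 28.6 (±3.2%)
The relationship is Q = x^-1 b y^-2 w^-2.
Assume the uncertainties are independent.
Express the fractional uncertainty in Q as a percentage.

Q is a product of powers, so relative uncertainties combine in quadrature:
  (-1·δx/x)² = (-1×0.0480)² = 0.00230;  (1·δb/b)² = (1×0.0760)² = 0.00578;  (-2·δy/y)² = (-2×0.0200)² = 0.00160;  (-2·δw/w)² = (-2×0.0320)² = 0.00410
δQ/Q = √(0.0138) = 0.117

11.7%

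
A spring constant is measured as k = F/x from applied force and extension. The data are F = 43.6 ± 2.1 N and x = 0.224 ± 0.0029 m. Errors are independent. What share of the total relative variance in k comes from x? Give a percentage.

6.74%

(δk/k)² = (1·δF/F)² + (-1·δx/x)²
  F term: (1×0.0482)² = 0.00232
  x term: (-1×0.0129)² = 0.000168
Total = 0.00249. Share from x = 0.000168/0.00249 = 0.0674.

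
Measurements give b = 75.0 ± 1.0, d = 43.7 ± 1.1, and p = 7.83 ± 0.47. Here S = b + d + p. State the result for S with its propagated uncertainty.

127 ± 1.56

For a sum/difference, combine absolute errors in quadrature:
  (δb)² = 1.00;  (δd)² = 1.21;  (δp)² = 0.221
δS = √(2.43) = 1.56
S = 127.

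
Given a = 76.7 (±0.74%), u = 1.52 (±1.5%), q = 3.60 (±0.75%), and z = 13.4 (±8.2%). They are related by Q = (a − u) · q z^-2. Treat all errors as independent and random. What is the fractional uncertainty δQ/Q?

0.164

Let w = a − u = 75.2. δw = √(δa² + δu²) = √(0.322 + 0.000520) = 0.568, so δw/w = 0.00756.
Q is then a monomial in w, q, z:
δQ/Q = √((δw/w)² + (1·δq/q)² + (-2·δz/z)²) = √(5.71e-05 + 5.62e-05 + 0.0269) = 0.164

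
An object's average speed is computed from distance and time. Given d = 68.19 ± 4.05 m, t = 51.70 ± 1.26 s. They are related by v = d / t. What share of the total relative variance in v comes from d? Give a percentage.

85.6%

(δv/v)² = (1·δd/d)² + (-1·δt/t)²
  d term: (1×0.0594)² = 0.00353
  t term: (-1×0.0244)² = 0.000594
Total = 0.00412. Share from d = 0.00353/0.00412 = 0.856.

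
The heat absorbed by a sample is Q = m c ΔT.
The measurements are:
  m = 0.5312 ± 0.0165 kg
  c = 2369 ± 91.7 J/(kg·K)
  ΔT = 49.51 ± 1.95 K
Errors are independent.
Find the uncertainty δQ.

3950 J

Since Q is a product/quotient, work with relative uncertainties:
  (1·δm/m)² = (1×0.0311)² = 0.000965;  (1·δc/c)² = (1×0.0387)² = 0.00150;  (1·δΔT/ΔT)² = (1×0.0394)² = 0.00155
δQ/Q = √(0.00401) = 0.0634
Q = 62300 J, so δQ = 0.0634 × 62300 = 3950 J.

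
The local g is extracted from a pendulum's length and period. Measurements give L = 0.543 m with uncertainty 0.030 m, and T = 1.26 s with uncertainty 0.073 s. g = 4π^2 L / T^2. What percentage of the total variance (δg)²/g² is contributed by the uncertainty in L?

18.5%

(δg/g)² = (1·δL/L)² + (-2·δT/T)²
  L term: (1×0.0552)² = 0.00305
  T term: (-2×0.0579)² = 0.0134
Total = 0.0165. Share from L = 0.00305/0.0165 = 0.185.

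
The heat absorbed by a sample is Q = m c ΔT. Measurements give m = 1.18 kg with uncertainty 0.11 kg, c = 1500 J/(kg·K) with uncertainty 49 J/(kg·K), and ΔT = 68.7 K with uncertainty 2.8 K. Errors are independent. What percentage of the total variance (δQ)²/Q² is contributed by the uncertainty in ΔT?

(δQ/Q)² = (1·δm/m)² + (1·δc/c)² + (1·δΔT/ΔT)²
  m term: (1×0.0932)² = 0.00869
  c term: (1×0.0327)² = 0.00107
  ΔT term: (1×0.0408)² = 0.00166
Total = 0.0114. Share from ΔT = 0.00166/0.0114 = 0.145.

14.5%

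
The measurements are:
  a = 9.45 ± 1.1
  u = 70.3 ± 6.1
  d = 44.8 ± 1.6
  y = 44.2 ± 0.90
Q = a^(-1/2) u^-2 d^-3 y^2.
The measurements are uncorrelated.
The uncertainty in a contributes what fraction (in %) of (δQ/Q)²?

(δQ/Q)² = (−½·δa/a)² + (-2·δu/u)² + (-3·δd/d)² + (2·δy/y)²
  a term: (-0.5×0.116)² = 0.00339
  u term: (-2×0.0868)² = 0.0301
  d term: (-3×0.0357)² = 0.0115
  y term: (2×0.0204)² = 0.00166
Total = 0.0466. Share from a = 0.00339/0.0466 = 0.0726.

7.26%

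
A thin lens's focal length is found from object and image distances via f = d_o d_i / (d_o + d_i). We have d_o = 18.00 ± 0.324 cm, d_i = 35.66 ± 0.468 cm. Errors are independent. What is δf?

∂f/∂d_o = (d_i/(d_o+d_i))² = 0.442;  ∂f/∂d_i = (d_o/(d_o+d_i))² = 0.113
δf = √((∂f/∂d_o · δd_o)² + (∂f/∂d_i · δd_i)²) = √(0.0205 + 0.00277) = 0.152 cm

0.152 cm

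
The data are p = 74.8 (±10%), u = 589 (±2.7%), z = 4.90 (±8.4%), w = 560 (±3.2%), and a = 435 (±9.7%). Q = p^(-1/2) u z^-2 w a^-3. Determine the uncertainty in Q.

For a monomial Q ∝ p^(-1/2), u, z^-2, w, a^-3, fractional errors add in quadrature:
  (−½·δp/p)² = (-0.5×0.100)² = 0.00250;  (1·δu/u)² = (1×0.0270)² = 0.000729;  (-2·δz/z)² = (-2×0.0840)² = 0.0282;  (1·δw/w)² = (1×0.0320)² = 0.00102;  (-3·δa/a)² = (-3×0.0970)² = 0.0847
δQ/Q = √(0.117) = 0.342
Q = 1.93e-05, so δQ = 0.342 × 1.93e-05 = 6.61e-06.

6.61e-06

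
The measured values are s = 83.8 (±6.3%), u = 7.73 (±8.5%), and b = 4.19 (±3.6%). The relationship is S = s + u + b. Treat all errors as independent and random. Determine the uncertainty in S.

For a sum/difference, combine absolute errors in quadrature:
  (δs)² = 27.9;  (δu)² = 0.432;  (δb)² = 0.0228
δS = √(28.3) = 5.32

5.32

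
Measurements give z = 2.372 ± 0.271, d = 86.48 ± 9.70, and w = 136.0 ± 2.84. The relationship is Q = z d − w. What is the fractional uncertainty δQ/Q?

0.477

Let p = z·d = 205.1. δp/p = √((1·δz/z)² + (1·δd/d)²) = √(0.0131 + 0.0126) = 0.160, so δp = 32.8.
Q = p − w: δQ = √(δp² + δw²) = √(1080 + 8.07) = 33.0
Q = 69.13, so δQ/Q = 33.0/69.13 = 0.477.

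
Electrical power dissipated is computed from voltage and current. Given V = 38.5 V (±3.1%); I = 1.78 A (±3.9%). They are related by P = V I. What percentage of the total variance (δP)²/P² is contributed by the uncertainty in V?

(δP/P)² = (1·δV/V)² + (1·δI/I)²
  V term: (1×0.0310)² = 0.000961
  I term: (1×0.0390)² = 0.00152
Total = 0.00248. Share from V = 0.000961/0.00248 = 0.387.

38.7%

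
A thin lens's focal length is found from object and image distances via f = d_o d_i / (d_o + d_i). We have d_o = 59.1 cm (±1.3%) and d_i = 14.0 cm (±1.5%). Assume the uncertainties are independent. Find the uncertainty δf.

0.140 cm

∂f/∂d_o = (d_i/(d_o+d_i))² = 0.0367;  ∂f/∂d_i = (d_o/(d_o+d_i))² = 0.654
δf = √((∂f/∂d_o · δd_o)² + (∂f/∂d_i · δd_i)²) = √(0.000794 + 0.0188) = 0.140 cm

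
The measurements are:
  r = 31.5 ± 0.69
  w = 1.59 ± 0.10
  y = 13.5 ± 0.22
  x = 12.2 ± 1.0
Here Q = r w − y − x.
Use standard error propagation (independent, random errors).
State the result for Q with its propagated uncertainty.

24.4 ± 3.49

Let p = r·w = 50.1. δp/p = √((1·δr/r)² + (1·δw/w)²) = √(0.000480 + 0.00396) = 0.0666, so δp = 3.34.
Q = p − y − x: δQ = √(δp² + δy² + δx²) = √(11.1 + 0.0484 + 1.00) = 3.49
Q = 24.4.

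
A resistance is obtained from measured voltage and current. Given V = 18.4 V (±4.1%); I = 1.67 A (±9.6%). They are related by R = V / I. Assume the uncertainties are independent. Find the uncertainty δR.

1.15 Ω

Products/powers → add relative errors in quadrature, weighted by exponent:
  (1·δV/V)² = (1×0.0410)² = 0.00168;  (-1·δI/I)² = (-1×0.0960)² = 0.00922
δR/R = √(0.0109) = 0.104
R = 11.0 Ω, so δR = 0.104 × 11.0 = 1.15 Ω.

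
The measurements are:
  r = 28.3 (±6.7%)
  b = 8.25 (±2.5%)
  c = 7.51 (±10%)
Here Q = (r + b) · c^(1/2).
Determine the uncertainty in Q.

7.24

Let u = r + b = 36.5. δu = √(δr² + δb²) = √(3.60 + 0.0425) = 1.91, so δu/u = 0.0522.
Q is then a monomial in u, c:
δQ/Q = √((δu/u)² + (½·δc/c)²) = √(0.00272 + 0.00250) = 0.0723
Q = 100, so δQ = 0.0723 × 100 = 7.24.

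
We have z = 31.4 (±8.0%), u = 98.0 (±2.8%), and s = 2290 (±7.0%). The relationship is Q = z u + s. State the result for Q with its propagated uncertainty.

Let p = z·u = 3080. δp/p = √((1·δz/z)² + (1·δu/u)²) = √(0.00640 + 0.000784) = 0.0848, so δp = 261.
Q = p + s: δQ = √(δp² + δs²) = √(68000 + 25700) = 306
Q = 5370.

5370 ± 306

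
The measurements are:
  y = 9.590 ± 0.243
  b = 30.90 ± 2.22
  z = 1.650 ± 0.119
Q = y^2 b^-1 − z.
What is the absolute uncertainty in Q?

0.287

Let p = y^2·b^-1 = 2.976. δp/p = √((2·δy/y)² + (-1·δb/b)²) = √(0.00257 + 0.00516) = 0.0879, so δp = 0.262.
Q = p − z: δQ = √(δp² + δz²) = √(0.0685 + 0.0142) = 0.287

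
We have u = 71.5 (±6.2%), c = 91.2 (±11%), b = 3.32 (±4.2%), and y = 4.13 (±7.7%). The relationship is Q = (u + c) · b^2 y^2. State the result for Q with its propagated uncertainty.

Let w = u + c = 163. δw = √(δu² + δc²) = √(19.7 + 101) = 11.0, so δw/w = 0.0674.
Q is then a monomial in w, b, y:
δQ/Q = √((δw/w)² + (2·δb/b)² + (2·δy/y)²) = √(0.00454 + 0.00706 + 0.0237) = 0.188
Q = 30600, so δQ = 0.188 × 30600 = 5750.

30600 ± 5750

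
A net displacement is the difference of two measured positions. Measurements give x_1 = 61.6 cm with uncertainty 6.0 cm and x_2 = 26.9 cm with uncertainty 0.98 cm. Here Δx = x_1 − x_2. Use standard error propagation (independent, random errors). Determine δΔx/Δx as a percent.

17.5%

Δx is a linear combination, so absolute uncertainties add in quadrature:
  (δx_1)² = 36.0;  (δx_2)² = 0.960
δΔx = √(37.0) = 6.08 cm
Δx = 34.7 cm, so δΔx/Δx = 6.08/34.7 = 0.175.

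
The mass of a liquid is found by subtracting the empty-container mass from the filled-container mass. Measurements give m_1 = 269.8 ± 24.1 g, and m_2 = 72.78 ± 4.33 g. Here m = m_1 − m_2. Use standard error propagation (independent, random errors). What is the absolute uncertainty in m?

Absolute uncertainties add in quadrature for a linear combination:
  (δm_1)² = 581;  (δm_2)² = 18.7
δm = √(600) = 24.5 g

24.5 g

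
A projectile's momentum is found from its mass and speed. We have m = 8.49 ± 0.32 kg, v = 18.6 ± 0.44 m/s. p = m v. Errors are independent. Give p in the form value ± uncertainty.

158 ± 7.03 kg·m/s

Since p is a product/quotient, work with relative uncertainties:
  (1·δm/m)² = (1×0.0377)² = 0.00142;  (1·δv/v)² = (1×0.0237)² = 0.000560
δp/p = √(0.00198) = 0.0445
p = 158 kg·m/s, so δp = 0.0445 × 158 = 7.03 kg·m/s.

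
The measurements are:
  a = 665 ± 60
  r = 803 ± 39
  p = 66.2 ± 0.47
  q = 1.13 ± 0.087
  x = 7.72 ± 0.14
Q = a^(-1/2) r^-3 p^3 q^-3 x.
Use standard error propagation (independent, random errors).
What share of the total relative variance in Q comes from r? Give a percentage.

(δQ/Q)² = (−½·δa/a)² + (-3·δr/r)² + (3·δp/p)² + (-3·δq/q)² + (1·δx/x)²
  a term: (-0.5×0.0902)² = 0.00204
  r term: (-3×0.0486)² = 0.0212
  p term: (3×0.00710)² = 0.000454
  q term: (-3×0.0770)² = 0.0533
  x term: (1×0.0181)² = 0.000329
Total = 0.0774. Share from r = 0.0212/0.0774 = 0.274.

27.4%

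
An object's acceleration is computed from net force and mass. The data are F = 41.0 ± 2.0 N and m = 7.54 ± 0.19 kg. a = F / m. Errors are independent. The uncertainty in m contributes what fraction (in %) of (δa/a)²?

21.1%

(δa/a)² = (1·δF/F)² + (-1·δm/m)²
  F term: (1×0.0488)² = 0.00238
  m term: (-1×0.0252)² = 0.000635
Total = 0.00301. Share from m = 0.000635/0.00301 = 0.211.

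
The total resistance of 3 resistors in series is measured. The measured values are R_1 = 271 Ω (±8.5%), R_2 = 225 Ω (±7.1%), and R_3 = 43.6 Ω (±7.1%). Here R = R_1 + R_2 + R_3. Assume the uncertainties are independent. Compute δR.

28.2 Ω

For a sum/difference, combine absolute errors in quadrature:
  (δR_1)² = 531;  (δR_2)² = 255;  (δR_3)² = 9.58
δR = √(795) = 28.2 Ω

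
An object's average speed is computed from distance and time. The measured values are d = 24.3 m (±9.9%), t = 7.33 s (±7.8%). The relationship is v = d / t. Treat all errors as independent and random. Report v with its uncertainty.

3.32 ± 0.418 m/s

v is a product of powers, so relative uncertainties combine in quadrature:
  (1·δd/d)² = (1×0.0990)² = 0.00980;  (-1·δt/t)² = (-1×0.0780)² = 0.00608
δv/v = √(0.0159) = 0.126
v = 3.32 m/s, so δv = 0.126 × 3.32 = 0.418 m/s.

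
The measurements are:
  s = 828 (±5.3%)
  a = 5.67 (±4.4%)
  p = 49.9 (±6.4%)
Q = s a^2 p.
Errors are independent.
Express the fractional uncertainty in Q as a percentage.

12.1%

For a monomial Q ∝ s, a^2, p, fractional errors add in quadrature:
  (1·δs/s)² = (1×0.0530)² = 0.00281;  (2·δa/a)² = (2×0.0440)² = 0.00774;  (1·δp/p)² = (1×0.0640)² = 0.00410
δQ/Q = √(0.0146) = 0.121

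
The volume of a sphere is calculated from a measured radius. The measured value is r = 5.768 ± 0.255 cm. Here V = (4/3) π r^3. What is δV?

107 cm^3

Each factor contributes (exponent × relative error)² to (δV/V)²:
  (3·δr/r)² = (3×0.0442)² = 0.0176
δV/V = √(0.0176) = 0.133
V = 803.8 cm^3, so δV = 0.133 × 803.8 = 107 cm^3.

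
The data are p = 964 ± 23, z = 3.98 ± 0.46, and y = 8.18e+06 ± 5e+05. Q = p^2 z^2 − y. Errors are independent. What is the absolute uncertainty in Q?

3.51e+06

Let w = p^2·z^2 = 1.47e+07. δw/w = √((2·δp/p)² + (2·δz/z)²) = √(0.00228 + 0.0534) = 0.236, so δw = 3.47e+06.
Q = w − y: δQ = √(δw² + δy²) = √(1.21e+13 + 2.5e+11) = 3.51e+06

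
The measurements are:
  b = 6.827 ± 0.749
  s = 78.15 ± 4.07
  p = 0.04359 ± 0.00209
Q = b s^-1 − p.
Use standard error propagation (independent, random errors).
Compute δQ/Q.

Let w = b·s^-1 = 0.08736. δw/w = √((1·δb/b)² + (-1·δs/s)²) = √(0.0120 + 0.00271) = 0.121, so δw = 0.0106.
Q = w − p: δQ = √(δw² + δp²) = √(0.000113 + 4.37e-06) = 0.0108
Q = 0.04377, so δQ/Q = 0.0108/0.04377 = 0.247.

0.247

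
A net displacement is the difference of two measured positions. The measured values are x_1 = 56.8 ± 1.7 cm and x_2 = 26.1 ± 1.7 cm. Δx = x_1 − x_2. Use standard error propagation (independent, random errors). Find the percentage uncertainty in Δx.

Absolute uncertainties add in quadrature for a linear combination:
  (δx_1)² = 2.89;  (δx_2)² = 2.89
δΔx = √(5.78) = 2.40 cm
Δx = 30.7 cm, so δΔx/Δx = 2.40/30.7 = 0.0783.

7.83%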